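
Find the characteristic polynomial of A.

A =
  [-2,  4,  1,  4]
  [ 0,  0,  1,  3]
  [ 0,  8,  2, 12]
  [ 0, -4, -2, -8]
x^4 + 8*x^3 + 24*x^2 + 32*x + 16

Expanding det(x·I − A) (e.g. by cofactor expansion or by noting that A is similar to its Jordan form J, which has the same characteristic polynomial as A) gives
  χ_A(x) = x^4 + 8*x^3 + 24*x^2 + 32*x + 16
which factors as (x + 2)^4. The eigenvalues (with algebraic multiplicities) are λ = -2 with multiplicity 4.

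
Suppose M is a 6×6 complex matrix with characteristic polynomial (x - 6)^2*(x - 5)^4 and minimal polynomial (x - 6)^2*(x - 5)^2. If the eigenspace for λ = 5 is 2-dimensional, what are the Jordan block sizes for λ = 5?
Block sizes for λ = 5: [2, 2]

Step 1 — from the characteristic polynomial, algebraic multiplicity of λ = 5 is 4. From dim ker(M − (5)·I) = 2, there are exactly 2 Jordan blocks for λ = 5.
Step 2 — from the minimal polynomial, the factor (x − 5)^2 tells us the largest block for λ = 5 has size 2.
Step 3 — with total size 4, 2 blocks, and largest block 2, the block sizes (in nonincreasing order) are [2, 2].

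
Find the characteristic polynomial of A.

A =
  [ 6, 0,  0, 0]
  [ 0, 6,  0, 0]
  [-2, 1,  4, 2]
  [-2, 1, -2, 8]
x^4 - 24*x^3 + 216*x^2 - 864*x + 1296

Expanding det(x·I − A) (e.g. by cofactor expansion or by noting that A is similar to its Jordan form J, which has the same characteristic polynomial as A) gives
  χ_A(x) = x^4 - 24*x^3 + 216*x^2 - 864*x + 1296
which factors as (x - 6)^4. The eigenvalues (with algebraic multiplicities) are λ = 6 with multiplicity 4.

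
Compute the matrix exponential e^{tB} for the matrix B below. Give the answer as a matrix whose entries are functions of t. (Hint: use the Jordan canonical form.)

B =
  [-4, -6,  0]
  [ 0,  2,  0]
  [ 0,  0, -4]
e^{tB} =
  [exp(-4*t), -exp(2*t) + exp(-4*t), 0]
  [0, exp(2*t), 0]
  [0, 0, exp(-4*t)]

Strategy: write B = P · J · P⁻¹ where J is a Jordan canonical form, so e^{tB} = P · e^{tJ} · P⁻¹, and e^{tJ} can be computed block-by-block.

B has Jordan form
J =
  [-4,  0, 0]
  [ 0, -4, 0]
  [ 0,  0, 2]
(up to reordering of blocks).

Per-block formulas:
  For a 1×1 block at λ = -4: exp(t · [-4]) = [e^(-4t)].
  For a 1×1 block at λ = 2: exp(t · [2]) = [e^(2t)].

After assembling e^{tJ} and conjugating by P, we get:

e^{tB} =
  [exp(-4*t), -exp(2*t) + exp(-4*t), 0]
  [0, exp(2*t), 0]
  [0, 0, exp(-4*t)]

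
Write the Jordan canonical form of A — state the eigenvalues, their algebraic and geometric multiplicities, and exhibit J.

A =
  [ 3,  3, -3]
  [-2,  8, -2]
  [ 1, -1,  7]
J_2(6) ⊕ J_1(6)

The characteristic polynomial is
  det(x·I − A) = x^3 - 18*x^2 + 108*x - 216 = (x - 6)^3

Eigenvalues and multiplicities (the geometric multiplicity of λ is n − rank(A − λI), which equals the number of Jordan blocks for λ):
  λ = 6: algebraic multiplicity = 3, geometric multiplicity = 2

Determining the block sizes for each eigenvalue:
  λ = 6: 2 blocks summing to 3 forces exactly one block of size 2 and the rest size 1 → block sizes [2, 1]

Assembling the blocks gives a Jordan form
J =
  [6, 1, 0]
  [0, 6, 0]
  [0, 0, 6]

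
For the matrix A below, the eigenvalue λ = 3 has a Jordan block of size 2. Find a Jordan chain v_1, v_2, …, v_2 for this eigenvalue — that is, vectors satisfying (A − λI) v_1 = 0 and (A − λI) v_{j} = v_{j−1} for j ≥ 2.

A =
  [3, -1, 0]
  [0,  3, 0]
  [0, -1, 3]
A Jordan chain for λ = 3 of length 2:
v_1 = (-1, 0, -1)ᵀ
v_2 = (0, 1, 0)ᵀ

Let N = A − (3)·I. We want v_2 with N^2 v_2 = 0 but N^1 v_2 ≠ 0; then v_{j-1} := N · v_j for j = 2, …, 2.

Pick v_2 = (0, 1, 0)ᵀ.
Then v_1 = N · v_2 = (-1, 0, -1)ᵀ.

Sanity check: (A − (3)·I) v_1 = (0, 0, 0)ᵀ = 0. ✓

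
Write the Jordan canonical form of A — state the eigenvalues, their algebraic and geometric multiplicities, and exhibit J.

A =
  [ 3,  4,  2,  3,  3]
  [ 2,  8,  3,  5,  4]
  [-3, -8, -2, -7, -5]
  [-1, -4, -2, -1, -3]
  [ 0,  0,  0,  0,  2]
J_2(2) ⊕ J_2(2) ⊕ J_1(2)

The characteristic polynomial is
  det(x·I − A) = x^5 - 10*x^4 + 40*x^3 - 80*x^2 + 80*x - 32 = (x - 2)^5

Eigenvalues and multiplicities (the geometric multiplicity of λ is n − rank(A − λI), which equals the number of Jordan blocks for λ):
  λ = 2: algebraic multiplicity = 5, geometric multiplicity = 3

Determining the block sizes for each eigenvalue:
  λ = 2: with am = 5 and gm = 3, the partition is not yet determined (e.g. several partitions of 5 into 3 parts exist). Let N = A − (2)·I. Computing rank(N^1) = 2, rank(N^2) = 0; the number of blocks of size ≥ j is rank(N^{j−1}) − rank(N^j), giving [3, 2]. So we have 2 block(s) of size 2, 1 block(s) of size 1 → block sizes [2, 2, 1]

Assembling the blocks gives a Jordan form
J =
  [2, 1, 0, 0, 0]
  [0, 2, 0, 0, 0]
  [0, 0, 2, 1, 0]
  [0, 0, 0, 2, 0]
  [0, 0, 0, 0, 2]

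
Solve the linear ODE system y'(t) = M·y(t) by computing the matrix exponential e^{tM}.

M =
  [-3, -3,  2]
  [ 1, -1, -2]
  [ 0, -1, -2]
e^{tM} =
  [-t^2*exp(-2*t) - t*exp(-2*t) + exp(-2*t), -t^2*exp(-2*t) - 3*t*exp(-2*t), 2*t^2*exp(-2*t) + 2*t*exp(-2*t)]
  [t*exp(-2*t), t*exp(-2*t) + exp(-2*t), -2*t*exp(-2*t)]
  [-t^2*exp(-2*t)/2, -t^2*exp(-2*t)/2 - t*exp(-2*t), t^2*exp(-2*t) + exp(-2*t)]

Strategy: write M = P · J · P⁻¹ where J is a Jordan canonical form, so e^{tM} = P · e^{tJ} · P⁻¹, and e^{tJ} can be computed block-by-block.

M has Jordan form
J =
  [-2,  1,  0]
  [ 0, -2,  1]
  [ 0,  0, -2]
(up to reordering of blocks).

Per-block formulas:
  For a 3×3 Jordan block J_3(-2): exp(t · J_3(-2)) = e^(-2t)·(I + t·N + (t^2/2)·N^2), where N is the 3×3 nilpotent shift.

After assembling e^{tJ} and conjugating by P, we get:

e^{tM} =
  [-t^2*exp(-2*t) - t*exp(-2*t) + exp(-2*t), -t^2*exp(-2*t) - 3*t*exp(-2*t), 2*t^2*exp(-2*t) + 2*t*exp(-2*t)]
  [t*exp(-2*t), t*exp(-2*t) + exp(-2*t), -2*t*exp(-2*t)]
  [-t^2*exp(-2*t)/2, -t^2*exp(-2*t)/2 - t*exp(-2*t), t^2*exp(-2*t) + exp(-2*t)]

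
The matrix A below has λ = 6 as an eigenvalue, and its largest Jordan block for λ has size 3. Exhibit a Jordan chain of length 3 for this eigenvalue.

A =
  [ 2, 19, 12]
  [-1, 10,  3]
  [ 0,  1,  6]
A Jordan chain for λ = 6 of length 3:
v_1 = (-3, 0, -1)ᵀ
v_2 = (-4, -1, 0)ᵀ
v_3 = (1, 0, 0)ᵀ

Let N = A − (6)·I. We want v_3 with N^3 v_3 = 0 but N^2 v_3 ≠ 0; then v_{j-1} := N · v_j for j = 3, …, 2.

Pick v_3 = (1, 0, 0)ᵀ.
Then v_2 = N · v_3 = (-4, -1, 0)ᵀ.
Then v_1 = N · v_2 = (-3, 0, -1)ᵀ.

Sanity check: (A − (6)·I) v_1 = (0, 0, 0)ᵀ = 0. ✓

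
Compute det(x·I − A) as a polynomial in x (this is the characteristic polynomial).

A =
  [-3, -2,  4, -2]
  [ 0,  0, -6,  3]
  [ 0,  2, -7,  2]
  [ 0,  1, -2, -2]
x^4 + 12*x^3 + 54*x^2 + 108*x + 81

Expanding det(x·I − A) (e.g. by cofactor expansion or by noting that A is similar to its Jordan form J, which has the same characteristic polynomial as A) gives
  χ_A(x) = x^4 + 12*x^3 + 54*x^2 + 108*x + 81
which factors as (x + 3)^4. The eigenvalues (with algebraic multiplicities) are λ = -3 with multiplicity 4.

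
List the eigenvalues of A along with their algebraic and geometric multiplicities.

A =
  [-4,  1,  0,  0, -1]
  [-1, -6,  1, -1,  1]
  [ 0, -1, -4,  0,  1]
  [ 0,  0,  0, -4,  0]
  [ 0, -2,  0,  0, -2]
λ = -4: alg = 5, geom = 3

Step 1 — factor the characteristic polynomial to read off the algebraic multiplicities:
  χ_A(x) = (x + 4)^5

Step 2 — compute geometric multiplicities via the rank-nullity identity g(λ) = n − rank(A − λI):
  rank(A − (-4)·I) = 2, so dim ker(A − (-4)·I) = n − 2 = 3

Summary:
  λ = -4: algebraic multiplicity = 5, geometric multiplicity = 3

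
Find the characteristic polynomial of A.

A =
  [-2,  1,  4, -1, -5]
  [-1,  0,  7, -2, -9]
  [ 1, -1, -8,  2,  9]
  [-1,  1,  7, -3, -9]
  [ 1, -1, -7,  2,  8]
x^5 + 5*x^4 + 10*x^3 + 10*x^2 + 5*x + 1

Expanding det(x·I − A) (e.g. by cofactor expansion or by noting that A is similar to its Jordan form J, which has the same characteristic polynomial as A) gives
  χ_A(x) = x^5 + 5*x^4 + 10*x^3 + 10*x^2 + 5*x + 1
which factors as (x + 1)^5. The eigenvalues (with algebraic multiplicities) are λ = -1 with multiplicity 5.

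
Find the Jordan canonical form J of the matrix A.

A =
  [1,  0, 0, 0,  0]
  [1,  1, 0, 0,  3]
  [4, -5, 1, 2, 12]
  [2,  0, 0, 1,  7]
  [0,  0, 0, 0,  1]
J_3(1) ⊕ J_2(1)

The characteristic polynomial is
  det(x·I − A) = x^5 - 5*x^4 + 10*x^3 - 10*x^2 + 5*x - 1 = (x - 1)^5

Eigenvalues and multiplicities (the geometric multiplicity of λ is n − rank(A − λI), which equals the number of Jordan blocks for λ):
  λ = 1: algebraic multiplicity = 5, geometric multiplicity = 2

Determining the block sizes for each eigenvalue:
  λ = 1: with am = 5 and gm = 2, the partition is not yet determined (e.g. several partitions of 5 into 2 parts exist). Let N = A − (1)·I. Computing rank(N^1) = 3, rank(N^2) = 1, rank(N^3) = 0; the number of blocks of size ≥ j is rank(N^{j−1}) − rank(N^j), giving [2, 2, 1]. So we have 1 block(s) of size 3, 1 block(s) of size 2 → block sizes [3, 2]

Assembling the blocks gives a Jordan form
J =
  [1, 1, 0, 0, 0]
  [0, 1, 1, 0, 0]
  [0, 0, 1, 0, 0]
  [0, 0, 0, 1, 1]
  [0, 0, 0, 0, 1]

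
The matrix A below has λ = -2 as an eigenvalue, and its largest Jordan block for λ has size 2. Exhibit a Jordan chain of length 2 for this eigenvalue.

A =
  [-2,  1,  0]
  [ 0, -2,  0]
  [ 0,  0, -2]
A Jordan chain for λ = -2 of length 2:
v_1 = (1, 0, 0)ᵀ
v_2 = (0, 1, 0)ᵀ

Let N = A − (-2)·I. We want v_2 with N^2 v_2 = 0 but N^1 v_2 ≠ 0; then v_{j-1} := N · v_j for j = 2, …, 2.

Pick v_2 = (0, 1, 0)ᵀ.
Then v_1 = N · v_2 = (1, 0, 0)ᵀ.

Sanity check: (A − (-2)·I) v_1 = (0, 0, 0)ᵀ = 0. ✓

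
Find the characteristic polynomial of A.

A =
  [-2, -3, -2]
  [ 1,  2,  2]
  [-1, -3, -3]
x^3 + 3*x^2 + 3*x + 1

Expanding det(x·I − A) (e.g. by cofactor expansion or by noting that A is similar to its Jordan form J, which has the same characteristic polynomial as A) gives
  χ_A(x) = x^3 + 3*x^2 + 3*x + 1
which factors as (x + 1)^3. The eigenvalues (with algebraic multiplicities) are λ = -1 with multiplicity 3.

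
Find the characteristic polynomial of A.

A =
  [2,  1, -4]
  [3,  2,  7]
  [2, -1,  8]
x^3 - 12*x^2 + 48*x - 64

Expanding det(x·I − A) (e.g. by cofactor expansion or by noting that A is similar to its Jordan form J, which has the same characteristic polynomial as A) gives
  χ_A(x) = x^3 - 12*x^2 + 48*x - 64
which factors as (x - 4)^3. The eigenvalues (with algebraic multiplicities) are λ = 4 with multiplicity 3.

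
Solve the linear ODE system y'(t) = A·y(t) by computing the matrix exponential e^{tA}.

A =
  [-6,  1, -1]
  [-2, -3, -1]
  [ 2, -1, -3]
e^{tA} =
  [-2*t*exp(-4*t) + exp(-4*t), t*exp(-4*t), -t*exp(-4*t)]
  [-2*t*exp(-4*t), t*exp(-4*t) + exp(-4*t), -t*exp(-4*t)]
  [2*t*exp(-4*t), -t*exp(-4*t), t*exp(-4*t) + exp(-4*t)]

Strategy: write A = P · J · P⁻¹ where J is a Jordan canonical form, so e^{tA} = P · e^{tJ} · P⁻¹, and e^{tJ} can be computed block-by-block.

A has Jordan form
J =
  [-4,  1,  0]
  [ 0, -4,  0]
  [ 0,  0, -4]
(up to reordering of blocks).

Per-block formulas:
  For a 2×2 Jordan block J_2(-4): exp(t · J_2(-4)) = e^(-4t)·(I + t·N), where N is the 2×2 nilpotent shift.
  For a 1×1 block at λ = -4: exp(t · [-4]) = [e^(-4t)].

After assembling e^{tJ} and conjugating by P, we get:

e^{tA} =
  [-2*t*exp(-4*t) + exp(-4*t), t*exp(-4*t), -t*exp(-4*t)]
  [-2*t*exp(-4*t), t*exp(-4*t) + exp(-4*t), -t*exp(-4*t)]
  [2*t*exp(-4*t), -t*exp(-4*t), t*exp(-4*t) + exp(-4*t)]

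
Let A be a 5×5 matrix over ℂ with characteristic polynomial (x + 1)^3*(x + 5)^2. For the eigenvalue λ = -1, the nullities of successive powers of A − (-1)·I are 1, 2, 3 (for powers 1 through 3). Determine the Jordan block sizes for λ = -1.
Block sizes for λ = -1: [3]

From the dimensions of kernels of powers, the number of Jordan blocks of size at least j is d_j − d_{j−1} where d_j = dim ker(N^j) (with d_0 = 0). Computing the differences gives [1, 1, 1].
The number of blocks of size exactly k is (#blocks of size ≥ k) − (#blocks of size ≥ k + 1), so the partition is: 1 block(s) of size 3.
In nonincreasing order the block sizes are [3].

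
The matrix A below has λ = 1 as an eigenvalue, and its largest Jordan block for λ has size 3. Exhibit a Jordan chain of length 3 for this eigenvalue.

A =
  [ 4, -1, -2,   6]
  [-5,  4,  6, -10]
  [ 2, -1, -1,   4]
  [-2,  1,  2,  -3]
A Jordan chain for λ = 1 of length 3:
v_1 = (-2, 2, -1, 1)ᵀ
v_2 = (3, -5, 2, -2)ᵀ
v_3 = (1, 0, 0, 0)ᵀ

Let N = A − (1)·I. We want v_3 with N^3 v_3 = 0 but N^2 v_3 ≠ 0; then v_{j-1} := N · v_j for j = 3, …, 2.

Pick v_3 = (1, 0, 0, 0)ᵀ.
Then v_2 = N · v_3 = (3, -5, 2, -2)ᵀ.
Then v_1 = N · v_2 = (-2, 2, -1, 1)ᵀ.

Sanity check: (A − (1)·I) v_1 = (0, 0, 0, 0)ᵀ = 0. ✓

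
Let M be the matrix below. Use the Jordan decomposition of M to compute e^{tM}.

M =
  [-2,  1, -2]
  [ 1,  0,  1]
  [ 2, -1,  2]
e^{tM} =
  [t^2/2 - 2*t + 1, t, t^2/2 - 2*t]
  [t, 1, t]
  [-t^2/2 + 2*t, -t, -t^2/2 + 2*t + 1]

Strategy: write M = P · J · P⁻¹ where J is a Jordan canonical form, so e^{tM} = P · e^{tJ} · P⁻¹, and e^{tJ} can be computed block-by-block.

M has Jordan form
J =
  [0, 1, 0]
  [0, 0, 1]
  [0, 0, 0]
(up to reordering of blocks).

Per-block formulas:
  For a 3×3 Jordan block J_3(0): exp(t · J_3(0)) = e^(0t)·(I + t·N + (t^2/2)·N^2), where N is the 3×3 nilpotent shift.

After assembling e^{tJ} and conjugating by P, we get:

e^{tM} =
  [t^2/2 - 2*t + 1, t, t^2/2 - 2*t]
  [t, 1, t]
  [-t^2/2 + 2*t, -t, -t^2/2 + 2*t + 1]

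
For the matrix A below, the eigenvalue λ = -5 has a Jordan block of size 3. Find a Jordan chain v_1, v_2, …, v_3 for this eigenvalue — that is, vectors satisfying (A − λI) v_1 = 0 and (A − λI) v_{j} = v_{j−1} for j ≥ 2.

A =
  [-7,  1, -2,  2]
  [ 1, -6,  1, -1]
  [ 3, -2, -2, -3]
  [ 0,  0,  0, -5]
A Jordan chain for λ = -5 of length 3:
v_1 = (-1, 0, 1, 0)ᵀ
v_2 = (-2, 1, 3, 0)ᵀ
v_3 = (1, 0, 0, 0)ᵀ

Let N = A − (-5)·I. We want v_3 with N^3 v_3 = 0 but N^2 v_3 ≠ 0; then v_{j-1} := N · v_j for j = 3, …, 2.

Pick v_3 = (1, 0, 0, 0)ᵀ.
Then v_2 = N · v_3 = (-2, 1, 3, 0)ᵀ.
Then v_1 = N · v_2 = (-1, 0, 1, 0)ᵀ.

Sanity check: (A − (-5)·I) v_1 = (0, 0, 0, 0)ᵀ = 0. ✓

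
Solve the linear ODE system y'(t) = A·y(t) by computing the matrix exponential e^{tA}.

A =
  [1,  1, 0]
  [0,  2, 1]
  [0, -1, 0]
e^{tA} =
  [exp(t), t^2*exp(t)/2 + t*exp(t), t^2*exp(t)/2]
  [0, t*exp(t) + exp(t), t*exp(t)]
  [0, -t*exp(t), -t*exp(t) + exp(t)]

Strategy: write A = P · J · P⁻¹ where J is a Jordan canonical form, so e^{tA} = P · e^{tJ} · P⁻¹, and e^{tJ} can be computed block-by-block.

A has Jordan form
J =
  [1, 1, 0]
  [0, 1, 1]
  [0, 0, 1]
(up to reordering of blocks).

Per-block formulas:
  For a 3×3 Jordan block J_3(1): exp(t · J_3(1)) = e^(1t)·(I + t·N + (t^2/2)·N^2), where N is the 3×3 nilpotent shift.

After assembling e^{tJ} and conjugating by P, we get:

e^{tA} =
  [exp(t), t^2*exp(t)/2 + t*exp(t), t^2*exp(t)/2]
  [0, t*exp(t) + exp(t), t*exp(t)]
  [0, -t*exp(t), -t*exp(t) + exp(t)]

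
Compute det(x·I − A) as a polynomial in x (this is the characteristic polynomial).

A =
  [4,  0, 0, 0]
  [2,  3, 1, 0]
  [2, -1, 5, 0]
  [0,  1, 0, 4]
x^4 - 16*x^3 + 96*x^2 - 256*x + 256

Expanding det(x·I − A) (e.g. by cofactor expansion or by noting that A is similar to its Jordan form J, which has the same characteristic polynomial as A) gives
  χ_A(x) = x^4 - 16*x^3 + 96*x^2 - 256*x + 256
which factors as (x - 4)^4. The eigenvalues (with algebraic multiplicities) are λ = 4 with multiplicity 4.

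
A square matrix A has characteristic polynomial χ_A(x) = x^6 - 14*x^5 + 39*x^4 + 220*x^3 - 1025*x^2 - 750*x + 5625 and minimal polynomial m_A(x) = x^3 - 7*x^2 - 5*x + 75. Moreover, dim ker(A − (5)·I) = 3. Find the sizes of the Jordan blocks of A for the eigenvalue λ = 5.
Block sizes for λ = 5: [2, 1, 1]

Step 1 — from the characteristic polynomial, algebraic multiplicity of λ = 5 is 4. From dim ker(A − (5)·I) = 3, there are exactly 3 Jordan blocks for λ = 5.
Step 2 — from the minimal polynomial, the factor (x − 5)^2 tells us the largest block for λ = 5 has size 2.
Step 3 — with total size 4, 3 blocks, and largest block 2, the block sizes (in nonincreasing order) are [2, 1, 1].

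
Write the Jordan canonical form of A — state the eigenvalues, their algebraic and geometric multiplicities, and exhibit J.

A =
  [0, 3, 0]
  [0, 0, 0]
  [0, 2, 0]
J_2(0) ⊕ J_1(0)

The characteristic polynomial is
  det(x·I − A) = x^3

Eigenvalues and multiplicities (the geometric multiplicity of λ is n − rank(A − λI), which equals the number of Jordan blocks for λ):
  λ = 0: algebraic multiplicity = 3, geometric multiplicity = 2

Determining the block sizes for each eigenvalue:
  λ = 0: 2 blocks summing to 3 forces exactly one block of size 2 and the rest size 1 → block sizes [2, 1]

Assembling the blocks gives a Jordan form
J =
  [0, 1, 0]
  [0, 0, 0]
  [0, 0, 0]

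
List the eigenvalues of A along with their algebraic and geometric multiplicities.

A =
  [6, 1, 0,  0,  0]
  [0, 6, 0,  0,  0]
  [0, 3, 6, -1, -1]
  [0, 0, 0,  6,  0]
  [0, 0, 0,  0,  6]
λ = 6: alg = 5, geom = 3

Step 1 — factor the characteristic polynomial to read off the algebraic multiplicities:
  χ_A(x) = (x - 6)^5

Step 2 — compute geometric multiplicities via the rank-nullity identity g(λ) = n − rank(A − λI):
  rank(A − (6)·I) = 2, so dim ker(A − (6)·I) = n − 2 = 3

Summary:
  λ = 6: algebraic multiplicity = 5, geometric multiplicity = 3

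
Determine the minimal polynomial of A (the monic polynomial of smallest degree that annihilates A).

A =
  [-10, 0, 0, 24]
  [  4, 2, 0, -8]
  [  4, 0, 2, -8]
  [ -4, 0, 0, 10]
x^2 - 4

The characteristic polynomial is χ_A(x) = (x - 2)^3*(x + 2), so the eigenvalues are known. The minimal polynomial is
  m_A(x) = Π_λ (x − λ)^{k_λ}
where k_λ is the size of the *largest* Jordan block for λ (equivalently, the smallest k with (A − λI)^k v = 0 for every generalised eigenvector v of λ).

  λ = -2: largest Jordan block has size 1, contributing (x + 2)
  λ = 2: largest Jordan block has size 1, contributing (x − 2)

So m_A(x) = (x - 2)*(x + 2) = x^2 - 4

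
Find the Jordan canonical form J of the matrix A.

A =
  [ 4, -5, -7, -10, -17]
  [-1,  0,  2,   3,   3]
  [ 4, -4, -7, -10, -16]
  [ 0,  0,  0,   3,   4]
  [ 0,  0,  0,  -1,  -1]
J_3(-1) ⊕ J_2(1)

The characteristic polynomial is
  det(x·I − A) = x^5 + x^4 - 2*x^3 - 2*x^2 + x + 1 = (x - 1)^2*(x + 1)^3

Eigenvalues and multiplicities (the geometric multiplicity of λ is n − rank(A − λI), which equals the number of Jordan blocks for λ):
  λ = -1: algebraic multiplicity = 3, geometric multiplicity = 1
  λ = 1: algebraic multiplicity = 2, geometric multiplicity = 1

Determining the block sizes for each eigenvalue:
  λ = -1: one block (gm = 1), so the single block has size am = 3 → block sizes [3]
  λ = 1: one block (gm = 1), so the single block has size am = 2 → block sizes [2]

Assembling the blocks gives a Jordan form
J =
  [-1,  1,  0, 0, 0]
  [ 0, -1,  1, 0, 0]
  [ 0,  0, -1, 0, 0]
  [ 0,  0,  0, 1, 1]
  [ 0,  0,  0, 0, 1]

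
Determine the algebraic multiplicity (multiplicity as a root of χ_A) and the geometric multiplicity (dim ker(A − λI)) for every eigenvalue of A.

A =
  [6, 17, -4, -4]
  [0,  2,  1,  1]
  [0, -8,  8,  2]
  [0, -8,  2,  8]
λ = 6: alg = 4, geom = 2

Step 1 — factor the characteristic polynomial to read off the algebraic multiplicities:
  χ_A(x) = (x - 6)^4

Step 2 — compute geometric multiplicities via the rank-nullity identity g(λ) = n − rank(A − λI):
  rank(A − (6)·I) = 2, so dim ker(A − (6)·I) = n − 2 = 2

Summary:
  λ = 6: algebraic multiplicity = 4, geometric multiplicity = 2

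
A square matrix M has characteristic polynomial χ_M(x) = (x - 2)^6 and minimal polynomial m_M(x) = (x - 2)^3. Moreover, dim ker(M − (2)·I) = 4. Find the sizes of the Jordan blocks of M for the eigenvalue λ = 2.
Block sizes for λ = 2: [3, 1, 1, 1]

Step 1 — from the characteristic polynomial, algebraic multiplicity of λ = 2 is 6. From dim ker(M − (2)·I) = 4, there are exactly 4 Jordan blocks for λ = 2.
Step 2 — from the minimal polynomial, the factor (x − 2)^3 tells us the largest block for λ = 2 has size 3.
Step 3 — with total size 6, 4 blocks, and largest block 3, the block sizes (in nonincreasing order) are [3, 1, 1, 1].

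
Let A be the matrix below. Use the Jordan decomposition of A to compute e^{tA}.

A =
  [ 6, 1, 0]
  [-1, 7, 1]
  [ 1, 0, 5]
e^{tA} =
  [-t^2*exp(6*t)/2 + exp(6*t), t^2*exp(6*t)/2 + t*exp(6*t), t^2*exp(6*t)/2]
  [-t*exp(6*t), t*exp(6*t) + exp(6*t), t*exp(6*t)]
  [-t^2*exp(6*t)/2 + t*exp(6*t), t^2*exp(6*t)/2, t^2*exp(6*t)/2 - t*exp(6*t) + exp(6*t)]

Strategy: write A = P · J · P⁻¹ where J is a Jordan canonical form, so e^{tA} = P · e^{tJ} · P⁻¹, and e^{tJ} can be computed block-by-block.

A has Jordan form
J =
  [6, 1, 0]
  [0, 6, 1]
  [0, 0, 6]
(up to reordering of blocks).

Per-block formulas:
  For a 3×3 Jordan block J_3(6): exp(t · J_3(6)) = e^(6t)·(I + t·N + (t^2/2)·N^2), where N is the 3×3 nilpotent shift.

After assembling e^{tJ} and conjugating by P, we get:

e^{tA} =
  [-t^2*exp(6*t)/2 + exp(6*t), t^2*exp(6*t)/2 + t*exp(6*t), t^2*exp(6*t)/2]
  [-t*exp(6*t), t*exp(6*t) + exp(6*t), t*exp(6*t)]
  [-t^2*exp(6*t)/2 + t*exp(6*t), t^2*exp(6*t)/2, t^2*exp(6*t)/2 - t*exp(6*t) + exp(6*t)]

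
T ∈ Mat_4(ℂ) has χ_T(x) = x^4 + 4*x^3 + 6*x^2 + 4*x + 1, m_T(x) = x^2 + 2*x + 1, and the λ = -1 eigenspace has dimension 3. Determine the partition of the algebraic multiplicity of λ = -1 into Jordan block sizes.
Block sizes for λ = -1: [2, 1, 1]

Step 1 — from the characteristic polynomial, algebraic multiplicity of λ = -1 is 4. From dim ker(T − (-1)·I) = 3, there are exactly 3 Jordan blocks for λ = -1.
Step 2 — from the minimal polynomial, the factor (x + 1)^2 tells us the largest block for λ = -1 has size 2.
Step 3 — with total size 4, 3 blocks, and largest block 2, the block sizes (in nonincreasing order) are [2, 1, 1].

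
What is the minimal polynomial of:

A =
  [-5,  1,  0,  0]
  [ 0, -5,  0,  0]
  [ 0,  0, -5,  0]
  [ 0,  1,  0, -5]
x^2 + 10*x + 25

The characteristic polynomial is χ_A(x) = (x + 5)^4, so the eigenvalues are known. The minimal polynomial is
  m_A(x) = Π_λ (x − λ)^{k_λ}
where k_λ is the size of the *largest* Jordan block for λ (equivalently, the smallest k with (A − λI)^k v = 0 for every generalised eigenvector v of λ).

  λ = -5: largest Jordan block has size 2, contributing (x + 5)^2

So m_A(x) = (x + 5)^2 = x^2 + 10*x + 25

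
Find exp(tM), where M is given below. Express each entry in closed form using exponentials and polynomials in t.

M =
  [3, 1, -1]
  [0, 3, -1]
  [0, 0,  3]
e^{tM} =
  [exp(3*t), t*exp(3*t), -t^2*exp(3*t)/2 - t*exp(3*t)]
  [0, exp(3*t), -t*exp(3*t)]
  [0, 0, exp(3*t)]

Strategy: write M = P · J · P⁻¹ where J is a Jordan canonical form, so e^{tM} = P · e^{tJ} · P⁻¹, and e^{tJ} can be computed block-by-block.

M has Jordan form
J =
  [3, 1, 0]
  [0, 3, 1]
  [0, 0, 3]
(up to reordering of blocks).

Per-block formulas:
  For a 3×3 Jordan block J_3(3): exp(t · J_3(3)) = e^(3t)·(I + t·N + (t^2/2)·N^2), where N is the 3×3 nilpotent shift.

After assembling e^{tJ} and conjugating by P, we get:

e^{tM} =
  [exp(3*t), t*exp(3*t), -t^2*exp(3*t)/2 - t*exp(3*t)]
  [0, exp(3*t), -t*exp(3*t)]
  [0, 0, exp(3*t)]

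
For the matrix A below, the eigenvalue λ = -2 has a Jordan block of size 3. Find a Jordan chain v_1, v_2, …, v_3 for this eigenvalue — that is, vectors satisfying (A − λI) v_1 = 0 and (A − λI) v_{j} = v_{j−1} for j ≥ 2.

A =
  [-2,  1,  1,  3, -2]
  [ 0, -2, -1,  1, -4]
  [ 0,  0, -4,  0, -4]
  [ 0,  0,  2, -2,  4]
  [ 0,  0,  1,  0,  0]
A Jordan chain for λ = -2 of length 3:
v_1 = (1, 0, 0, 0, 0)ᵀ
v_2 = (1, -1, -2, 2, 1)ᵀ
v_3 = (0, 0, 1, 0, 0)ᵀ

Let N = A − (-2)·I. We want v_3 with N^3 v_3 = 0 but N^2 v_3 ≠ 0; then v_{j-1} := N · v_j for j = 3, …, 2.

Pick v_3 = (0, 0, 1, 0, 0)ᵀ.
Then v_2 = N · v_3 = (1, -1, -2, 2, 1)ᵀ.
Then v_1 = N · v_2 = (1, 0, 0, 0, 0)ᵀ.

Sanity check: (A − (-2)·I) v_1 = (0, 0, 0, 0, 0)ᵀ = 0. ✓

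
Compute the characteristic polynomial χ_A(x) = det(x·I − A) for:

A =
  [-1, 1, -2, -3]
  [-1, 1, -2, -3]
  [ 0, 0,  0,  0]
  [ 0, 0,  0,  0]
x^4

Expanding det(x·I − A) (e.g. by cofactor expansion or by noting that A is similar to its Jordan form J, which has the same characteristic polynomial as A) gives
  χ_A(x) = x^4
which factors as x^4. The eigenvalues (with algebraic multiplicities) are λ = 0 with multiplicity 4.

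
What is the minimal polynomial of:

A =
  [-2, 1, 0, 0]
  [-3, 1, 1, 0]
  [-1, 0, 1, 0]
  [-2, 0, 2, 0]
x^3

The characteristic polynomial is χ_A(x) = x^4, so the eigenvalues are known. The minimal polynomial is
  m_A(x) = Π_λ (x − λ)^{k_λ}
where k_λ is the size of the *largest* Jordan block for λ (equivalently, the smallest k with (A − λI)^k v = 0 for every generalised eigenvector v of λ).

  λ = 0: largest Jordan block has size 3, contributing (x − 0)^3

So m_A(x) = x^3 = x^3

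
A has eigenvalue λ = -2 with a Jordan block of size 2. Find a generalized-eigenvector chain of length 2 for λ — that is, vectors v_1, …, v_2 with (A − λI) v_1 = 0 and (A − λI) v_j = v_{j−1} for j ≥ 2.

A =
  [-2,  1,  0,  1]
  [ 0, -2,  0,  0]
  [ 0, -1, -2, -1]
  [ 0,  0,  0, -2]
A Jordan chain for λ = -2 of length 2:
v_1 = (1, 0, -1, 0)ᵀ
v_2 = (0, 1, 0, 0)ᵀ

Let N = A − (-2)·I. We want v_2 with N^2 v_2 = 0 but N^1 v_2 ≠ 0; then v_{j-1} := N · v_j for j = 2, …, 2.

Pick v_2 = (0, 1, 0, 0)ᵀ.
Then v_1 = N · v_2 = (1, 0, -1, 0)ᵀ.

Sanity check: (A − (-2)·I) v_1 = (0, 0, 0, 0)ᵀ = 0. ✓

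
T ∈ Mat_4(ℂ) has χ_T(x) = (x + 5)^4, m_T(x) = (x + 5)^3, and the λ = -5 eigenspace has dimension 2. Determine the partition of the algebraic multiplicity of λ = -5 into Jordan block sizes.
Block sizes for λ = -5: [3, 1]

Step 1 — from the characteristic polynomial, algebraic multiplicity of λ = -5 is 4. From dim ker(T − (-5)·I) = 2, there are exactly 2 Jordan blocks for λ = -5.
Step 2 — from the minimal polynomial, the factor (x + 5)^3 tells us the largest block for λ = -5 has size 3.
Step 3 — with total size 4, 2 blocks, and largest block 3, the block sizes (in nonincreasing order) are [3, 1].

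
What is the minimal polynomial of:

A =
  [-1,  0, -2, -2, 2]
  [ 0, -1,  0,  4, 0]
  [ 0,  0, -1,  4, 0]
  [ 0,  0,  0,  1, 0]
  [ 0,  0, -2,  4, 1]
x^2 - 1

The characteristic polynomial is χ_A(x) = (x - 1)^2*(x + 1)^3, so the eigenvalues are known. The minimal polynomial is
  m_A(x) = Π_λ (x − λ)^{k_λ}
where k_λ is the size of the *largest* Jordan block for λ (equivalently, the smallest k with (A − λI)^k v = 0 for every generalised eigenvector v of λ).

  λ = -1: largest Jordan block has size 1, contributing (x + 1)
  λ = 1: largest Jordan block has size 1, contributing (x − 1)

So m_A(x) = (x - 1)*(x + 1) = x^2 - 1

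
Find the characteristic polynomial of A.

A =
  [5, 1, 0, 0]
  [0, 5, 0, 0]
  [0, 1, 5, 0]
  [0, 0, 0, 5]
x^4 - 20*x^3 + 150*x^2 - 500*x + 625

Expanding det(x·I − A) (e.g. by cofactor expansion or by noting that A is similar to its Jordan form J, which has the same characteristic polynomial as A) gives
  χ_A(x) = x^4 - 20*x^3 + 150*x^2 - 500*x + 625
which factors as (x - 5)^4. The eigenvalues (with algebraic multiplicities) are λ = 5 with multiplicity 4.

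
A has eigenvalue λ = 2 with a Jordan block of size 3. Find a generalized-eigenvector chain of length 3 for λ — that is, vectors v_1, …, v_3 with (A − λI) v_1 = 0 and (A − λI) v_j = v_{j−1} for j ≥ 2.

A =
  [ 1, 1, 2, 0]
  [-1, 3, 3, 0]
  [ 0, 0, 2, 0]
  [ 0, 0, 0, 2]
A Jordan chain for λ = 2 of length 3:
v_1 = (1, 1, 0, 0)ᵀ
v_2 = (2, 3, 0, 0)ᵀ
v_3 = (0, 0, 1, 0)ᵀ

Let N = A − (2)·I. We want v_3 with N^3 v_3 = 0 but N^2 v_3 ≠ 0; then v_{j-1} := N · v_j for j = 3, …, 2.

Pick v_3 = (0, 0, 1, 0)ᵀ.
Then v_2 = N · v_3 = (2, 3, 0, 0)ᵀ.
Then v_1 = N · v_2 = (1, 1, 0, 0)ᵀ.

Sanity check: (A − (2)·I) v_1 = (0, 0, 0, 0)ᵀ = 0. ✓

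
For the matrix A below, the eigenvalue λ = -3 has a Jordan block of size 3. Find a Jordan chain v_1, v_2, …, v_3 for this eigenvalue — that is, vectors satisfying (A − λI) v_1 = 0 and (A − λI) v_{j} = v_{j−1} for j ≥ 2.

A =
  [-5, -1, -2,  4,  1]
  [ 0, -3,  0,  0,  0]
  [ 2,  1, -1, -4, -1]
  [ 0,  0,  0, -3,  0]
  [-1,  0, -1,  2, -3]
A Jordan chain for λ = -3 of length 3:
v_1 = (-1, 0, 1, 0, 0)ᵀ
v_2 = (-2, 0, 2, 0, -1)ᵀ
v_3 = (1, 0, 0, 0, 0)ᵀ

Let N = A − (-3)·I. We want v_3 with N^3 v_3 = 0 but N^2 v_3 ≠ 0; then v_{j-1} := N · v_j for j = 3, …, 2.

Pick v_3 = (1, 0, 0, 0, 0)ᵀ.
Then v_2 = N · v_3 = (-2, 0, 2, 0, -1)ᵀ.
Then v_1 = N · v_2 = (-1, 0, 1, 0, 0)ᵀ.

Sanity check: (A − (-3)·I) v_1 = (0, 0, 0, 0, 0)ᵀ = 0. ✓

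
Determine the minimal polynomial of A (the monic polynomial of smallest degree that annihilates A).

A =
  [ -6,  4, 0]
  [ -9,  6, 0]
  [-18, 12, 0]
x^2

The characteristic polynomial is χ_A(x) = x^3, so the eigenvalues are known. The minimal polynomial is
  m_A(x) = Π_λ (x − λ)^{k_λ}
where k_λ is the size of the *largest* Jordan block for λ (equivalently, the smallest k with (A − λI)^k v = 0 for every generalised eigenvector v of λ).

  λ = 0: largest Jordan block has size 2, contributing (x − 0)^2

So m_A(x) = x^2 = x^2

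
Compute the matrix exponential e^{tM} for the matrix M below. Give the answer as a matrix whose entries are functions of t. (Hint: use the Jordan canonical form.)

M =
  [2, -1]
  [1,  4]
e^{tM} =
  [-t*exp(3*t) + exp(3*t), -t*exp(3*t)]
  [t*exp(3*t), t*exp(3*t) + exp(3*t)]

Strategy: write M = P · J · P⁻¹ where J is a Jordan canonical form, so e^{tM} = P · e^{tJ} · P⁻¹, and e^{tJ} can be computed block-by-block.

M has Jordan form
J =
  [3, 1]
  [0, 3]
(up to reordering of blocks).

Per-block formulas:
  For a 2×2 Jordan block J_2(3): exp(t · J_2(3)) = e^(3t)·(I + t·N), where N is the 2×2 nilpotent shift.

After assembling e^{tJ} and conjugating by P, we get:

e^{tM} =
  [-t*exp(3*t) + exp(3*t), -t*exp(3*t)]
  [t*exp(3*t), t*exp(3*t) + exp(3*t)]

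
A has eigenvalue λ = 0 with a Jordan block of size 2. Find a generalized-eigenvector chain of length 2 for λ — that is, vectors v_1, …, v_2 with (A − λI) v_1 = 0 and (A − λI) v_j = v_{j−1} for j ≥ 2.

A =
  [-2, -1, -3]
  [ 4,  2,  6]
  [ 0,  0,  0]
A Jordan chain for λ = 0 of length 2:
v_1 = (-2, 4, 0)ᵀ
v_2 = (1, 0, 0)ᵀ

Let N = A − (0)·I. We want v_2 with N^2 v_2 = 0 but N^1 v_2 ≠ 0; then v_{j-1} := N · v_j for j = 2, …, 2.

Pick v_2 = (1, 0, 0)ᵀ.
Then v_1 = N · v_2 = (-2, 4, 0)ᵀ.

Sanity check: (A − (0)·I) v_1 = (0, 0, 0)ᵀ = 0. ✓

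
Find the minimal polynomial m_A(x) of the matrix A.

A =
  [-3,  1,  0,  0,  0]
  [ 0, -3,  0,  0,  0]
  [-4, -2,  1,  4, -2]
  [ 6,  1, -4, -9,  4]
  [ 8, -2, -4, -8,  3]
x^3 + 7*x^2 + 15*x + 9

The characteristic polynomial is χ_A(x) = (x + 1)^2*(x + 3)^3, so the eigenvalues are known. The minimal polynomial is
  m_A(x) = Π_λ (x − λ)^{k_λ}
where k_λ is the size of the *largest* Jordan block for λ (equivalently, the smallest k with (A − λI)^k v = 0 for every generalised eigenvector v of λ).

  λ = -3: largest Jordan block has size 2, contributing (x + 3)^2
  λ = -1: largest Jordan block has size 1, contributing (x + 1)

So m_A(x) = (x + 1)*(x + 3)^2 = x^3 + 7*x^2 + 15*x + 9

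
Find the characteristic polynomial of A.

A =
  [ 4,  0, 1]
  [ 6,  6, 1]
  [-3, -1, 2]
x^3 - 12*x^2 + 48*x - 64

Expanding det(x·I − A) (e.g. by cofactor expansion or by noting that A is similar to its Jordan form J, which has the same characteristic polynomial as A) gives
  χ_A(x) = x^3 - 12*x^2 + 48*x - 64
which factors as (x - 4)^3. The eigenvalues (with algebraic multiplicities) are λ = 4 with multiplicity 3.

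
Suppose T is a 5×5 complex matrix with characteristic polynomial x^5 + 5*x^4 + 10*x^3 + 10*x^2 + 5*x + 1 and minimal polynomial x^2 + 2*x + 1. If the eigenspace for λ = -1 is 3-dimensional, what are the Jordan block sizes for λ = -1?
Block sizes for λ = -1: [2, 2, 1]

Step 1 — from the characteristic polynomial, algebraic multiplicity of λ = -1 is 5. From dim ker(T − (-1)·I) = 3, there are exactly 3 Jordan blocks for λ = -1.
Step 2 — from the minimal polynomial, the factor (x + 1)^2 tells us the largest block for λ = -1 has size 2.
Step 3 — with total size 5, 3 blocks, and largest block 2, the block sizes (in nonincreasing order) are [2, 2, 1].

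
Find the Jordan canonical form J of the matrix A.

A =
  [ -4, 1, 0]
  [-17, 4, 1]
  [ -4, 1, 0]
J_3(0)

The characteristic polynomial is
  det(x·I − A) = x^3

Eigenvalues and multiplicities (the geometric multiplicity of λ is n − rank(A − λI), which equals the number of Jordan blocks for λ):
  λ = 0: algebraic multiplicity = 3, geometric multiplicity = 1

Determining the block sizes for each eigenvalue:
  λ = 0: one block (gm = 1), so the single block has size am = 3 → block sizes [3]

Assembling the blocks gives a Jordan form
J =
  [0, 1, 0]
  [0, 0, 1]
  [0, 0, 0]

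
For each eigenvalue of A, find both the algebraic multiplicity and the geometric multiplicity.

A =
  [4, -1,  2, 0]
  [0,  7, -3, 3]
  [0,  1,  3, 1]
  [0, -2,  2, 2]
λ = 4: alg = 4, geom = 2

Step 1 — factor the characteristic polynomial to read off the algebraic multiplicities:
  χ_A(x) = (x - 4)^4

Step 2 — compute geometric multiplicities via the rank-nullity identity g(λ) = n − rank(A − λI):
  rank(A − (4)·I) = 2, so dim ker(A − (4)·I) = n − 2 = 2

Summary:
  λ = 4: algebraic multiplicity = 4, geometric multiplicity = 2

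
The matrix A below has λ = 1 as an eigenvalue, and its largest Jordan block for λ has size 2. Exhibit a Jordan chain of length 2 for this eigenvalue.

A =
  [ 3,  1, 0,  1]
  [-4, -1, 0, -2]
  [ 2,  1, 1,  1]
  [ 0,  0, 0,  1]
A Jordan chain for λ = 1 of length 2:
v_1 = (2, -4, 2, 0)ᵀ
v_2 = (1, 0, 0, 0)ᵀ

Let N = A − (1)·I. We want v_2 with N^2 v_2 = 0 but N^1 v_2 ≠ 0; then v_{j-1} := N · v_j for j = 2, …, 2.

Pick v_2 = (1, 0, 0, 0)ᵀ.
Then v_1 = N · v_2 = (2, -4, 2, 0)ᵀ.

Sanity check: (A − (1)·I) v_1 = (0, 0, 0, 0)ᵀ = 0. ✓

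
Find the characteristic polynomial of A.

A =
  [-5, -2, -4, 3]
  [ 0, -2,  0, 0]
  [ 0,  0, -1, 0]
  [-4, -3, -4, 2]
x^4 + 6*x^3 + 13*x^2 + 12*x + 4

Expanding det(x·I − A) (e.g. by cofactor expansion or by noting that A is similar to its Jordan form J, which has the same characteristic polynomial as A) gives
  χ_A(x) = x^4 + 6*x^3 + 13*x^2 + 12*x + 4
which factors as (x + 1)^2*(x + 2)^2. The eigenvalues (with algebraic multiplicities) are λ = -2 with multiplicity 2, λ = -1 with multiplicity 2.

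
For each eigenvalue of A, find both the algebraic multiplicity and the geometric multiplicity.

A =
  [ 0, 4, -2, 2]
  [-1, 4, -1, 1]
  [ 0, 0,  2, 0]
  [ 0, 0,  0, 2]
λ = 2: alg = 4, geom = 3

Step 1 — factor the characteristic polynomial to read off the algebraic multiplicities:
  χ_A(x) = (x - 2)^4

Step 2 — compute geometric multiplicities via the rank-nullity identity g(λ) = n − rank(A − λI):
  rank(A − (2)·I) = 1, so dim ker(A − (2)·I) = n − 1 = 3

Summary:
  λ = 2: algebraic multiplicity = 4, geometric multiplicity = 3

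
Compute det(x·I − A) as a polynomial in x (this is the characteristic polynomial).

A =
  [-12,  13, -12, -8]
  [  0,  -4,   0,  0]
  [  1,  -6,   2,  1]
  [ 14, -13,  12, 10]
x^4 + 4*x^3 - 12*x^2 - 32*x + 64

Expanding det(x·I − A) (e.g. by cofactor expansion or by noting that A is similar to its Jordan form J, which has the same characteristic polynomial as A) gives
  χ_A(x) = x^4 + 4*x^3 - 12*x^2 - 32*x + 64
which factors as (x - 2)^2*(x + 4)^2. The eigenvalues (with algebraic multiplicities) are λ = -4 with multiplicity 2, λ = 2 with multiplicity 2.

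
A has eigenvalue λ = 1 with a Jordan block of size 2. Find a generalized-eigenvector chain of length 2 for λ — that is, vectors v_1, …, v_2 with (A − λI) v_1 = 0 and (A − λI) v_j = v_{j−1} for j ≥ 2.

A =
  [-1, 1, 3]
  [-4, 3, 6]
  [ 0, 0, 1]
A Jordan chain for λ = 1 of length 2:
v_1 = (-2, -4, 0)ᵀ
v_2 = (1, 0, 0)ᵀ

Let N = A − (1)·I. We want v_2 with N^2 v_2 = 0 but N^1 v_2 ≠ 0; then v_{j-1} := N · v_j for j = 2, …, 2.

Pick v_2 = (1, 0, 0)ᵀ.
Then v_1 = N · v_2 = (-2, -4, 0)ᵀ.

Sanity check: (A − (1)·I) v_1 = (0, 0, 0)ᵀ = 0. ✓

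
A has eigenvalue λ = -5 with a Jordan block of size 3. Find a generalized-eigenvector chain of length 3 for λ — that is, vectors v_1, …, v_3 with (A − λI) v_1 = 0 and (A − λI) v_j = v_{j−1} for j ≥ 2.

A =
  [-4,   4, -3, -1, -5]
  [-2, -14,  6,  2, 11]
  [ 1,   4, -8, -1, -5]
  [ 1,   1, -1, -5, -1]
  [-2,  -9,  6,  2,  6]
A Jordan chain for λ = -5 of length 3:
v_1 = (-1, 2, -1, 0, 2)ᵀ
v_2 = (1, -2, 1, 1, -2)ᵀ
v_3 = (1, 0, 0, 0, 0)ᵀ

Let N = A − (-5)·I. We want v_3 with N^3 v_3 = 0 but N^2 v_3 ≠ 0; then v_{j-1} := N · v_j for j = 3, …, 2.

Pick v_3 = (1, 0, 0, 0, 0)ᵀ.
Then v_2 = N · v_3 = (1, -2, 1, 1, -2)ᵀ.
Then v_1 = N · v_2 = (-1, 2, -1, 0, 2)ᵀ.

Sanity check: (A − (-5)·I) v_1 = (0, 0, 0, 0, 0)ᵀ = 0. ✓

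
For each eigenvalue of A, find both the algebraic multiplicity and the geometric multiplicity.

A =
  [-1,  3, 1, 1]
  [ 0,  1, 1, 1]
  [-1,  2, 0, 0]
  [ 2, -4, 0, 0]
λ = 0: alg = 4, geom = 2

Step 1 — factor the characteristic polynomial to read off the algebraic multiplicities:
  χ_A(x) = x^4

Step 2 — compute geometric multiplicities via the rank-nullity identity g(λ) = n − rank(A − λI):
  rank(A − (0)·I) = 2, so dim ker(A − (0)·I) = n − 2 = 2

Summary:
  λ = 0: algebraic multiplicity = 4, geometric multiplicity = 2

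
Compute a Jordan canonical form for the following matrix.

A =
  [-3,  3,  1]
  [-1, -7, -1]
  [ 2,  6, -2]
J_2(-4) ⊕ J_1(-4)

The characteristic polynomial is
  det(x·I − A) = x^3 + 12*x^2 + 48*x + 64 = (x + 4)^3

Eigenvalues and multiplicities (the geometric multiplicity of λ is n − rank(A − λI), which equals the number of Jordan blocks for λ):
  λ = -4: algebraic multiplicity = 3, geometric multiplicity = 2

Determining the block sizes for each eigenvalue:
  λ = -4: 2 blocks summing to 3 forces exactly one block of size 2 and the rest size 1 → block sizes [2, 1]

Assembling the blocks gives a Jordan form
J =
  [-4,  1,  0]
  [ 0, -4,  0]
  [ 0,  0, -4]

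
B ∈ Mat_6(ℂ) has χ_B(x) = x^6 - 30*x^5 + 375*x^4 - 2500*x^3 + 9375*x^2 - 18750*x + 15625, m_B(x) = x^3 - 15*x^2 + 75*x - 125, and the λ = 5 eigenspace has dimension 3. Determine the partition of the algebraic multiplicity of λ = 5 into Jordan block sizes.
Block sizes for λ = 5: [3, 2, 1]

Step 1 — from the characteristic polynomial, algebraic multiplicity of λ = 5 is 6. From dim ker(B − (5)·I) = 3, there are exactly 3 Jordan blocks for λ = 5.
Step 2 — from the minimal polynomial, the factor (x − 5)^3 tells us the largest block for λ = 5 has size 3.
Step 3 — with total size 6, 3 blocks, and largest block 3, the block sizes (in nonincreasing order) are [3, 2, 1].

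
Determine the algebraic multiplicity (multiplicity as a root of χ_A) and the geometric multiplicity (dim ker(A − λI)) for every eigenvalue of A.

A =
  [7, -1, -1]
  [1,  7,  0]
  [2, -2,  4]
λ = 6: alg = 3, geom = 1

Step 1 — factor the characteristic polynomial to read off the algebraic multiplicities:
  χ_A(x) = (x - 6)^3

Step 2 — compute geometric multiplicities via the rank-nullity identity g(λ) = n − rank(A − λI):
  rank(A − (6)·I) = 2, so dim ker(A − (6)·I) = n − 2 = 1

Summary:
  λ = 6: algebraic multiplicity = 3, geometric multiplicity = 1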